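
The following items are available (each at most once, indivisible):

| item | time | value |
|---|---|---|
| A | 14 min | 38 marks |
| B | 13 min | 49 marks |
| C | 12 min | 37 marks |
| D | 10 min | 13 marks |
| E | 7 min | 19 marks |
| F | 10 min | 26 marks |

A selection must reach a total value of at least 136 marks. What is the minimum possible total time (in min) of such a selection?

46

Subsets with value ≥ 136, sorted by total time:
- A+B+C+E: time 46, value 143
- A+B+C+F: time 49, value 150
- A+B+C+D: time 49, value 137
Minimum time: 46 min.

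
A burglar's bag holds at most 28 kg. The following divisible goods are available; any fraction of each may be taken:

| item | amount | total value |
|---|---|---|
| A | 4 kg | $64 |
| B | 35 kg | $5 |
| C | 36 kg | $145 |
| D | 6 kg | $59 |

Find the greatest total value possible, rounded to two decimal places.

Take in order of value per unit:
- A (64/4 per unit): all 4 → value 64, running total 64.00
- D (59/6 per unit): all 6 → value 59, running total 123.00
- C (145/36 per unit): 18 of 36 → value 18×145/36 = 72.5000, running total 195.50
Total 195.50.

195.50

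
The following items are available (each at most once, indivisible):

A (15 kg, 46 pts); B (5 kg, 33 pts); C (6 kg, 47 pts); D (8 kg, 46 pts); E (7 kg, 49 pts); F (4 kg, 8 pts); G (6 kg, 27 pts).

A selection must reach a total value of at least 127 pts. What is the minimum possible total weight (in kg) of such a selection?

Subsets with value ≥ 127, sorted by total weight:
- B+C+E: weight 18, value 129
- B+D+E: weight 20, value 128
- C+D+E: weight 21, value 142
- B+C+E+F: weight 22, value 137
Minimum weight: 18 kg.

18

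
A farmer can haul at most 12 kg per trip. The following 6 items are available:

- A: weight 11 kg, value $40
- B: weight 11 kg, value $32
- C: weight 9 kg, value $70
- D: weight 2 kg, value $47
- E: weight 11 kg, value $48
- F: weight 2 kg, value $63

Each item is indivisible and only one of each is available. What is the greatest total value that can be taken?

$133

Check high-value combinations within 12 kg:
- C+F: weight 9+2=11, value 70+63=133
- C+D: weight 9+2=11, value 70+47=117
- D+F: weight 2+2=4, value 47+63=110
Best: $133.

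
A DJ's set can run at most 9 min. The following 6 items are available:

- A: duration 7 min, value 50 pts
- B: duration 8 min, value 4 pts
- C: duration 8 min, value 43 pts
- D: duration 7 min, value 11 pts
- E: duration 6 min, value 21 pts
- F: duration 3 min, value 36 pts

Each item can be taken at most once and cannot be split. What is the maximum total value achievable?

This is a 0/1 knapsack; check combinations near the capacity.
- E+F: duration 6+3=9, value 21+36=57
- A: duration 7, value 50
- C: duration 8, value 43
- F: duration 3, value 36
- E: duration 6, value 21
Best: 57 pts.

57 pts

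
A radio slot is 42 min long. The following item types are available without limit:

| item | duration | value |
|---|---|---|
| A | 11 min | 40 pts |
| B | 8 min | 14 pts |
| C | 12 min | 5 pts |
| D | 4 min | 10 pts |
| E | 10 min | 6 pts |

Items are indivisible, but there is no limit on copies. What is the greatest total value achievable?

140 pts

Best value-per-unit is A at 40/11; filling with it alone gives 3×40 = 120.
Optimal mix: 3×A + 2×D → duration 41, value 140.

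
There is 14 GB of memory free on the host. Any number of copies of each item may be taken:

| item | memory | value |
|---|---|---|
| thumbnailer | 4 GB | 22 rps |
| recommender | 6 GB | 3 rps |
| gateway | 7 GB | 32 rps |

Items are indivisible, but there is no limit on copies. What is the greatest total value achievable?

66 rps

Best value-per-unit is thumbnailer at 22/4, and filling with it alone uses memory 3×4=12. No mix of the others beats 3×22 = 66.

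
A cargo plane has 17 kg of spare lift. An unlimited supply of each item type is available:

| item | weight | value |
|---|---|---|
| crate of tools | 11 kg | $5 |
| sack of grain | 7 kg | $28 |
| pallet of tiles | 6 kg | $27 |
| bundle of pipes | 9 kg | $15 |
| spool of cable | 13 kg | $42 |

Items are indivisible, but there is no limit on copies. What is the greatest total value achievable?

$56

Best value-per-unit is pallet of tiles at 27/6; filling with it alone gives 2×27 = 54.
Optimal mix: 2×sack of grain → weight 14, value 56.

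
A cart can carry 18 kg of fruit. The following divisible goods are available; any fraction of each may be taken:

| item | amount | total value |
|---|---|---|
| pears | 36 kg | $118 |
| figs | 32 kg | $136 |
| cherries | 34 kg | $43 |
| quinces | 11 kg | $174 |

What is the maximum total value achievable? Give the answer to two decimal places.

Take in order of value per unit:
- quinces (174/11 per unit): all 11 → value 174, running total 174.00
- figs (136/32 per unit): 7 of 32 → value 7×136/32 = 29.7500, running total 203.75
Total 203.75.

203.75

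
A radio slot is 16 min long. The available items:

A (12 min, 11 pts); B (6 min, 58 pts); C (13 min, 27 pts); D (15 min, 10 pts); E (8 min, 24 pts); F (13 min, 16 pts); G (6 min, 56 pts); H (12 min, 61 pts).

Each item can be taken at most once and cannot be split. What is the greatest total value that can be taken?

114 pts

Check high-value combinations within 16 min:
- B+G: duration 6+6=12, value 58+56=114
- B+E: duration 6+8=14, value 58+24=82
- E+G: duration 8+6=14, value 24+56=80
Best: 114 pts.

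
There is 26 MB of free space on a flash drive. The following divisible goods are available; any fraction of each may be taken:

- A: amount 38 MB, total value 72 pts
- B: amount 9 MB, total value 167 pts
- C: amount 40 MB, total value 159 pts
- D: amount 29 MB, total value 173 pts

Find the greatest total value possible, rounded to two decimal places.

Take in order of value per unit:
- B (167/9 per unit): all 9 → value 167, running total 167.00
- D (173/29 per unit): 17 of 29 → value 17×173/29 = 101.4138, running total 268.41
Total 268.41.

268.41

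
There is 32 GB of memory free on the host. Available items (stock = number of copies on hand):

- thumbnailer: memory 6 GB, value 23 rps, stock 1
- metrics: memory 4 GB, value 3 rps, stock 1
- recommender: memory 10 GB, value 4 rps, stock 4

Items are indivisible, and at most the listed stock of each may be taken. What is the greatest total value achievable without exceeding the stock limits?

Best selections within memory 32 and stock limits:
- 1×thumbnailer + 1×metrics + 2×recommender: memory 30, value 34
- 1×thumbnailer + 2×recommender: memory 26, value 31
- 1×thumbnailer + 1×metrics + 1×recommender: memory 20, value 30
- 1×thumbnailer + 1×recommender: memory 16, value 27
Best: 34 rps.

34 rps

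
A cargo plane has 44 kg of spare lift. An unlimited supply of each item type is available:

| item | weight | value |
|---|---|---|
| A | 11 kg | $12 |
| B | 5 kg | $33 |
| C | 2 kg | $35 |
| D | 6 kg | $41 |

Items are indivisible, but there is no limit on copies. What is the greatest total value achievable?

Best value-per-unit is C at 35/2, and filling with it alone uses weight 22×2=44. No mix of the others beats 22×35 = 770.

$770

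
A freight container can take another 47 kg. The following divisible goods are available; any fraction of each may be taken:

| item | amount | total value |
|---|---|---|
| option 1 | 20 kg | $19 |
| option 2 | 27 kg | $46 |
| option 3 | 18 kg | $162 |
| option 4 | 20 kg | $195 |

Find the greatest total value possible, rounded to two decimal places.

372.33

Take in order of value per unit:
- option 4 (195/20 per unit): all 20 → value 195, running total 195.00
- option 3 (162/18 per unit): all 18 → value 162, running total 357.00
- option 2 (46/27 per unit): 9 of 27 → value 9×46/27 = 15.3333, running total 372.33
Total 372.33.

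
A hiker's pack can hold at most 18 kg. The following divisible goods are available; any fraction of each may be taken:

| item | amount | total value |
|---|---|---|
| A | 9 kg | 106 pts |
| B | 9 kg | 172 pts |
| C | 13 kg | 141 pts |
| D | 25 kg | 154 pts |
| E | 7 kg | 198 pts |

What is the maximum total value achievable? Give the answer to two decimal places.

Take in order of value per unit:
- E (198/7 per unit): all 7 → value 198, running total 198.00
- B (172/9 per unit): all 9 → value 172, running total 370.00
- A (106/9 per unit): 2 of 9 → value 2×106/9 = 23.5556, running total 393.56
Total 393.56.

393.56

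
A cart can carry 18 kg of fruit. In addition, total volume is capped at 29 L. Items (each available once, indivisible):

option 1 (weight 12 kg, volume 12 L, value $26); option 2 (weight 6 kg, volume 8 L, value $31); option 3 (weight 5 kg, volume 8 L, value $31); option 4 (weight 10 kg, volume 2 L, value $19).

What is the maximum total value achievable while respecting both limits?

$62

Feasible sets respecting both limits:
- option 2+option 3: weight 11, volume 16, value 62
- option 1+option 2: weight 18, volume 20, value 57
- option 1+option 3: weight 17, volume 20, value 57
Best: $62.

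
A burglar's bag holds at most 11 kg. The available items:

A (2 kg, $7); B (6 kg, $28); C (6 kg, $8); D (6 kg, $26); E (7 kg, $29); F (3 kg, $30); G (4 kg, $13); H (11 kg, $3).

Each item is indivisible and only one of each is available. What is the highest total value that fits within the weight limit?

$65

Check high-value combinations within 11 kg:
- A+B+F: weight 2+6+3=11, value 7+28+30=65
- A+D+F: weight 2+6+3=11, value 7+26+30=63
- E+F: weight 7+3=10, value 29+30=59
- B+F: weight 6+3=9, value 28+30=58
Best: $65.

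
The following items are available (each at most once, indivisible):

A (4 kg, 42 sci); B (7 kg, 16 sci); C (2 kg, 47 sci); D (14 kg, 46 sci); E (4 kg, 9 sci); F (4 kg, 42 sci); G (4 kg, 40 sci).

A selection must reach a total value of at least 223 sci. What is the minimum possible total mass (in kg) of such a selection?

Subsets with value ≥ 223, sorted by total mass:
- A+C+D+E+F+G: mass 32, value 226
- A+B+C+D+F+G: mass 35, value 233
- A+B+C+D+E+F+G: mass 39, value 242
Minimum mass: 32 kg.

32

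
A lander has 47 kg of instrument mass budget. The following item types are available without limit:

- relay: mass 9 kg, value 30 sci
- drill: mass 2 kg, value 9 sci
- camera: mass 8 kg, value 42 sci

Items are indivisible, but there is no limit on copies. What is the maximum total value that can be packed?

Best value-per-unit is camera at 42/8; filling with it alone gives 5×42 = 210.
Optimal mix: 3×drill + 5×camera → mass 46, value 237.

237 sci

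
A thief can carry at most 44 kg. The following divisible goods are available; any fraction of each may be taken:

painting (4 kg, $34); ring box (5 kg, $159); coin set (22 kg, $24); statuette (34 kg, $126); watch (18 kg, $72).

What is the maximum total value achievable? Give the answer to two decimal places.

328.00

Take in order of value per unit:
- ring box (159/5 per unit): all 5 → value 159, running total 159.00
- painting (34/4 per unit): all 4 → value 34, running total 193.00
- watch (72/18 per unit): all 18 → value 72, running total 265.00
- statuette (126/34 per unit): 17 of 34 → value 17×126/34 = 63.0000, running total 328.00
Total 328.00.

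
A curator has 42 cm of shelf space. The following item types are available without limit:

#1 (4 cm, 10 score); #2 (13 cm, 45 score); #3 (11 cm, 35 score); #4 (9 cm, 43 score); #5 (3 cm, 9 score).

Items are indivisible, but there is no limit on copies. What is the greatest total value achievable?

Best value-per-unit is #4 at 43/9; filling with it alone gives 4×43 = 172.
Optimal mix: 4×#4 + 2×#5 → length 42, value 190.

190 score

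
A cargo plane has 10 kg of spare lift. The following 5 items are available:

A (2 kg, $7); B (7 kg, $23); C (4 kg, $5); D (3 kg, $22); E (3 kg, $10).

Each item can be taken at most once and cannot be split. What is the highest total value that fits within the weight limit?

This is a 0/1 knapsack; check combinations near the capacity.
- B+D: weight 7+3=10, value 23+22=45
- A+D+E: weight 2+3+3=8, value 7+22+10=39
- C+D+E: weight 4+3+3=10, value 5+22+10=37
Best: $45.

$45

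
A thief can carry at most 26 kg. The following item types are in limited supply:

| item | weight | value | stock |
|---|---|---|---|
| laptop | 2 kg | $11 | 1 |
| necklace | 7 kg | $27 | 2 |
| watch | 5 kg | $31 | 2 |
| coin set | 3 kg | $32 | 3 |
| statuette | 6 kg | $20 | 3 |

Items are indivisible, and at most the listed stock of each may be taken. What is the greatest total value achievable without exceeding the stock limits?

Best selections within weight 26 and stock limits:
- 1×necklace + 2×watch + 3×coin set: weight 26, value 185
- 2×watch + 3×coin set + 1×statuette: weight 25, value 178
- 1×laptop + 2×watch + 3×coin set: weight 21, value 169
Best: $185.

$185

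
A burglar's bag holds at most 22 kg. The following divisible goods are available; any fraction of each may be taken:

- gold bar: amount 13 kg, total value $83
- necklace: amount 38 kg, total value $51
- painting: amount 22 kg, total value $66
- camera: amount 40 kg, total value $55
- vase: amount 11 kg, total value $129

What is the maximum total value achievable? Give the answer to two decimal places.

Take in order of value per unit:
- vase (129/11 per unit): all 11 → value 129, running total 129.00
- gold bar (83/13 per unit): 11 of 13 → value 11×83/13 = 70.2308, running total 199.23
Total 199.23.

199.23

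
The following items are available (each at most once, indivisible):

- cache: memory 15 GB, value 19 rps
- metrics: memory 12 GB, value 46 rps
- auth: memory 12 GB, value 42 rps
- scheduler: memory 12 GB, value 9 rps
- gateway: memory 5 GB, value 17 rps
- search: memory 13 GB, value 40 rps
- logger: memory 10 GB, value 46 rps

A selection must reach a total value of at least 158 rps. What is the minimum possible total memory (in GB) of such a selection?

47

Subsets with value ≥ 158, sorted by total memory:
- metrics+auth+search+logger: memory 47, value 174
- metrics+auth+scheduler+gateway+logger: memory 51, value 160
- metrics+auth+gateway+search+logger: memory 52, value 191
- metrics+scheduler+gateway+search+logger: memory 52, value 158
Minimum memory: 47 GB.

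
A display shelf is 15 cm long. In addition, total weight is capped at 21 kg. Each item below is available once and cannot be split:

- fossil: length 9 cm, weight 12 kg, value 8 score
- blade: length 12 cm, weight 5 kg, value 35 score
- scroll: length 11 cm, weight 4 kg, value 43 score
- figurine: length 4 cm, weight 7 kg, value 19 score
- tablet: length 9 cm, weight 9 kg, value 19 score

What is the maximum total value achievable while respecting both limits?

62 score

Feasible sets respecting both limits:
- scroll+figurine: length 15, weight 11, value 62
- scroll: length 11, weight 4, value 43
- figurine+tablet: length 13, weight 16, value 38
Best: 62 score.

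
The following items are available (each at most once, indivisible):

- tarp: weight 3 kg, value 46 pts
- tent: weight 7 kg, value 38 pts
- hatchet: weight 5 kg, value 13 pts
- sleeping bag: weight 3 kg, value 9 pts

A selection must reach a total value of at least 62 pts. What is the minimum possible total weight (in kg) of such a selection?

Subsets with value ≥ 62, sorted by total weight:
- tarp+tent: weight 10, value 84
- tarp+hatchet+sleeping bag: weight 11, value 68
- tarp+tent+sleeping bag: weight 13, value 93
Minimum weight: 10 kg.

10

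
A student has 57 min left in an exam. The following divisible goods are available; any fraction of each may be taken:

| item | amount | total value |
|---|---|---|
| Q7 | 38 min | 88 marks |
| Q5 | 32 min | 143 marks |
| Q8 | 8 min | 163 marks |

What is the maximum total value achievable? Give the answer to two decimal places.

345.37

Take in order of value per unit:
- Q8 (163/8 per unit): all 8 → value 163, running total 163.00
- Q5 (143/32 per unit): all 32 → value 143, running total 306.00
- Q7 (88/38 per unit): 17 of 38 → value 17×88/38 = 39.3684, running total 345.37
Total 345.37.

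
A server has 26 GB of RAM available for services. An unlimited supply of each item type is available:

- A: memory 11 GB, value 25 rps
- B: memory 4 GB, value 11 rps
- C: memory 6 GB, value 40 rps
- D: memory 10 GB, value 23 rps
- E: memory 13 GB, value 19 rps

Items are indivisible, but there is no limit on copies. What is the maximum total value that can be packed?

160 rps

Best value-per-unit is C at 40/6, and filling with it alone uses memory 4×6=24. No mix of the others beats 4×40 = 160.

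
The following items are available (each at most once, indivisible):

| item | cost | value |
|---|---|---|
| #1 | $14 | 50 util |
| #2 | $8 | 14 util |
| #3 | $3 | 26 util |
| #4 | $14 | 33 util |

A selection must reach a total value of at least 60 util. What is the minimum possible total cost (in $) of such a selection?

Subsets with value ≥ 60, sorted by total cost:
- #1+#3: cost 17, value 76
- #1+#2: cost 22, value 64
Minimum cost: 17 $.

17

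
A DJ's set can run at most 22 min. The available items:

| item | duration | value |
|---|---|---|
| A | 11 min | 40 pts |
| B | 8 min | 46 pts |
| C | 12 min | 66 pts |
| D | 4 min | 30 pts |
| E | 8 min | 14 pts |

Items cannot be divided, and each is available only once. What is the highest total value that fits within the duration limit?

This is a 0/1 knapsack; check combinations near the capacity.
- B+C: duration 8+12=20, value 46+66=112
- C+D: duration 12+4=16, value 66+30=96
- B+D+E: duration 8+4+8=20, value 46+30+14=90
- A+B: duration 11+8=19, value 40+46=86
Best: 112 pts.

112 pts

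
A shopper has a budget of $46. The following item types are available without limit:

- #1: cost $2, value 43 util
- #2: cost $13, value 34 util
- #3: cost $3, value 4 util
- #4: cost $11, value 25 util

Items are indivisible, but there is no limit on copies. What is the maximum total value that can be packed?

989 util

Best value-per-unit is #1 at 43/2, and filling with it alone uses cost 23×2=46. No mix of the others beats 23×43 = 989.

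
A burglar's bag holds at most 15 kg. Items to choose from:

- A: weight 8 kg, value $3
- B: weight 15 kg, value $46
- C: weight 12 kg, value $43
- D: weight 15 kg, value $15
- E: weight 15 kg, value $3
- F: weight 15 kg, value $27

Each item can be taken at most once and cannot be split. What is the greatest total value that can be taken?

Check high-value combinations within 15 kg:
- B: weight 15, value 46
- C: weight 12, value 43
- F: weight 15, value 27
Best: $46.

$46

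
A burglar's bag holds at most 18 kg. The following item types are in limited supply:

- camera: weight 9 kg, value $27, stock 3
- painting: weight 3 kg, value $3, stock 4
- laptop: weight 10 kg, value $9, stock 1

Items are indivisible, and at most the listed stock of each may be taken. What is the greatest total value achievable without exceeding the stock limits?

Best selections within weight 18 and stock limits:
- 2×camera: weight 18, value 54
- 1×camera + 3×painting: weight 18, value 36
- 1×camera + 2×painting: weight 15, value 33
- 1×camera + 1×painting: weight 12, value 30
Best: $54.

$54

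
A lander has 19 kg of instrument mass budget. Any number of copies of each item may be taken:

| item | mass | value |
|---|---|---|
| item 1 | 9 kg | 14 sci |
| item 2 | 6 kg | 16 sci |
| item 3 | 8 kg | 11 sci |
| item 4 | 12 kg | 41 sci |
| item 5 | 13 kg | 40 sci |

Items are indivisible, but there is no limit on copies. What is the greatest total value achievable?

57 sci

Best value-per-unit is item 4 at 41/12; filling with it alone gives 1×41 = 41.
Optimal mix: 1×item 2 + 1×item 4 → mass 18, value 57.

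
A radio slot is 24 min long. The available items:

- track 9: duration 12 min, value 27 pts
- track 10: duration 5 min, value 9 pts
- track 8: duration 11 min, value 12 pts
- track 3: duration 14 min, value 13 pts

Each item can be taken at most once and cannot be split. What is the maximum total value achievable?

Check high-value combinations within 24 min:
- track 9+track 8: duration 12+11=23, value 27+12=39
- track 9+track 10: duration 12+5=17, value 27+9=36
- track 9: duration 12, value 27
- track 10+track 3: duration 5+14=19, value 9+13=22
- track 10+track 8: duration 5+11=16, value 9+12=21
Best: 39 pts.

39 pts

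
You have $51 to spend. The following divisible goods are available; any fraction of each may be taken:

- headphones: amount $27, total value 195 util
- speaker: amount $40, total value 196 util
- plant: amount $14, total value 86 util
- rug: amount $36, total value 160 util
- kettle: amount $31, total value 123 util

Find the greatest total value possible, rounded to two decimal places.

330.00

Take in order of value per unit:
- headphones (195/27 per unit): all 27 → value 195, running total 195.00
- plant (86/14 per unit): all 14 → value 86, running total 281.00
- speaker (196/40 per unit): 10 of 40 → value 10×196/40 = 49.0000, running total 330.00
Total 330.00.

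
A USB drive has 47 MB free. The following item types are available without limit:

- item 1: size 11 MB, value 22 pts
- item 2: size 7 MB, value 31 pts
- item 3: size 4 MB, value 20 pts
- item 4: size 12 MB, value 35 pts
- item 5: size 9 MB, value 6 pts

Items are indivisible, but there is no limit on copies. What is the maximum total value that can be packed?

Best value-per-unit is item 3 at 20/4; filling with it alone gives 11×20 = 220.
Optimal mix: 1×item 2 + 10×item 3 → size 47, value 231.

231 pts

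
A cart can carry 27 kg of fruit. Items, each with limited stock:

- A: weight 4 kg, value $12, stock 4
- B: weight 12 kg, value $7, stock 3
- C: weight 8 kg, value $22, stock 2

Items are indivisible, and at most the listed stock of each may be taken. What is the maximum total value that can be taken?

Top feasible selections:
- 4×A + 1×C: weight 24, value 70
- 2×A + 2×C: weight 24, value 68
- 3×A + 1×C: weight 20, value 58
Best: $70.

$70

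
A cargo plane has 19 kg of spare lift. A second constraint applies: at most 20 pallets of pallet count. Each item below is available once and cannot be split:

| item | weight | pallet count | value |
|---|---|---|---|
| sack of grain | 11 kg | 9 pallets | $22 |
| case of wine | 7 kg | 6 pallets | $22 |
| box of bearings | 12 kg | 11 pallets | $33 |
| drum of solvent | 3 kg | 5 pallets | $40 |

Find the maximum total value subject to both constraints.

Feasible sets respecting both limits:
- box of bearings+drum of solvent: weight 15, pallet count 16, value 73
- sack of grain+drum of solvent: weight 14, pallet count 14, value 62
- case of wine+drum of solvent: weight 10, pallet count 11, value 62
- case of wine+box of bearings: weight 19, pallet count 17, value 55
Best: $73.

$73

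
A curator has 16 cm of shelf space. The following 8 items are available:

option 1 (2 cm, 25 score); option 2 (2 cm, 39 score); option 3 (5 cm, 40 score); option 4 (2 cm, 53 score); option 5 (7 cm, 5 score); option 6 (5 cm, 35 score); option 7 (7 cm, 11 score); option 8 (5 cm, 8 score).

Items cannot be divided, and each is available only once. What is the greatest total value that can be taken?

This is a 0/1 knapsack; check combinations near the capacity.
- option 1+option 2+option 3+option 4+option 6: length 2+2+5+2+5=16, value 25+39+40+53+35=192
- option 2+option 3+option 4+option 6: length 2+5+2+5=14, value 39+40+53+35=167
- option 1+option 2+option 3+option 4+option 8: length 2+2+5+2+5=16, value 25+39+40+53+8=165
- option 1+option 2+option 4+option 6+option 8: length 2+2+2+5+5=16, value 25+39+53+35+8=160
Best: 192 score.

192 score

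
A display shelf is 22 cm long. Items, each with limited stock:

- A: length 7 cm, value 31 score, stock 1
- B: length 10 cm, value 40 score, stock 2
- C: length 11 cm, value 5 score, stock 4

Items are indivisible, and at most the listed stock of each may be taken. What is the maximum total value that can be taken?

80 score

Best selections within length 22 and stock limits:
- 2×B: length 20, value 80
- 1×A + 1×B: length 17, value 71
- 1×B + 1×C: length 21, value 45
- 1×B: length 10, value 40
Best: 80 score.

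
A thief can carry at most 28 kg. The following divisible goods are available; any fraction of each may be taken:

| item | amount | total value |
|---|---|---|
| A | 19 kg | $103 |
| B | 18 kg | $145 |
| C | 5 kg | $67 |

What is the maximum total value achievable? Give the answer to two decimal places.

Take in order of value per unit:
- C (67/5 per unit): all 5 → value 67, running total 67.00
- B (145/18 per unit): all 18 → value 145, running total 212.00
- A (103/19 per unit): 5 of 19 → value 5×103/19 = 27.1053, running total 239.11
Total 239.11.

239.11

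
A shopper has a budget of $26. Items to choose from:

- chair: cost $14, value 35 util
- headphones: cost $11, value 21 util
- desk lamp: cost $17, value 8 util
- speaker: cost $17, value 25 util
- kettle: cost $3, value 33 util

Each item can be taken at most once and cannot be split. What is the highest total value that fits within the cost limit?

This is a 0/1 knapsack; check combinations near the capacity.
- chair+kettle: cost 14+3=17, value 35+33=68
- speaker+kettle: cost 17+3=20, value 25+33=58
- chair+headphones: cost 14+11=25, value 35+21=56
- headphones+kettle: cost 11+3=14, value 21+33=54
Best: 68 util.

68 util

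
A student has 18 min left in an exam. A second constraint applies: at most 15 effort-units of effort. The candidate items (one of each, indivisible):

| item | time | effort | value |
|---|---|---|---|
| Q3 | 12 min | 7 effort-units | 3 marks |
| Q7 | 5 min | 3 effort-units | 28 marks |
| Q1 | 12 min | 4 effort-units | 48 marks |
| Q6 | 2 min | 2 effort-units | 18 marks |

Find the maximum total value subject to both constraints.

76 marks

Feasible sets respecting both limits:
- Q7+Q1: time 17, effort 7, value 76
- Q1+Q6: time 14, effort 6, value 66
- Q1: time 12, effort 4, value 48
Best: 76 marks.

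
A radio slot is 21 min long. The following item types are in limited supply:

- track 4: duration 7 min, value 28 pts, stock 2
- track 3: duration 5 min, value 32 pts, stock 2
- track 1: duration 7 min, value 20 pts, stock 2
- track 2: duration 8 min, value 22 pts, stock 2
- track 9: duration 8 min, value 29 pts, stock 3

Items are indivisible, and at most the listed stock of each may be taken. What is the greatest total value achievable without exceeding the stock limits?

Best selections within duration 21 and stock limits:
- 2×track 3 + 1×track 9: duration 18, value 93
- 1×track 4 + 2×track 3: duration 17, value 92
- 1×track 3 + 2×track 9: duration 21, value 90
- 1×track 4 + 1×track 3 + 1×track 9: duration 20, value 89
Best: 93 pts.

93 pts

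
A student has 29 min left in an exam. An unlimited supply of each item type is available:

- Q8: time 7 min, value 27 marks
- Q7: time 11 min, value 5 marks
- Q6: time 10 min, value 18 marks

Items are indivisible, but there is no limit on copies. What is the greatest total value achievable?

108 marks

Best value-per-unit is Q8 at 27/7, and filling with it alone uses time 4×7=28. No mix of the others beats 4×27 = 108.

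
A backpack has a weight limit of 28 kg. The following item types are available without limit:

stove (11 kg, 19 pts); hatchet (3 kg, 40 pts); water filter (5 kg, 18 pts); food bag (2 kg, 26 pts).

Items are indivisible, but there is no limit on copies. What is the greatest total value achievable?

Best value-per-unit is hatchet at 40/3; filling with it alone gives 9×40 = 360.
Optimal mix: 8×hatchet + 2×food bag → weight 28, value 372.

372 pts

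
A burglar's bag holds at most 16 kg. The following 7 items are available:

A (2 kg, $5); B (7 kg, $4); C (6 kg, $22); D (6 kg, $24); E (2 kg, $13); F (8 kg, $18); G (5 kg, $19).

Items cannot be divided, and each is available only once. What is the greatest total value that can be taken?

Check high-value combinations within 16 kg:
- A+C+D+E: weight 2+6+6+2=16, value 5+22+24+13=64
- A+D+E+G: weight 2+6+2+5=15, value 5+24+13+19=61
- C+D+E: weight 6+6+2=14, value 22+24+13=59
Best: $64.

$64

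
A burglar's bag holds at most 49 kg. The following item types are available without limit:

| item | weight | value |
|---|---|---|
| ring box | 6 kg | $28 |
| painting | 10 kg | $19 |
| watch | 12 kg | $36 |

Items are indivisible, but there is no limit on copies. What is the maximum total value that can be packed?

$224

Best value-per-unit is ring box at 28/6, and filling with it alone uses weight 8×6=48. No mix of the others beats 8×28 = 224.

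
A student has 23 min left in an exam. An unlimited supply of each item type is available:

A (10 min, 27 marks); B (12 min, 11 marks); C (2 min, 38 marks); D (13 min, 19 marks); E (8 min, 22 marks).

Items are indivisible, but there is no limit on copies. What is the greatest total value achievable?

418 marks

Best value-per-unit is C at 38/2, and filling with it alone uses time 11×2=22. No mix of the others beats 11×38 = 418.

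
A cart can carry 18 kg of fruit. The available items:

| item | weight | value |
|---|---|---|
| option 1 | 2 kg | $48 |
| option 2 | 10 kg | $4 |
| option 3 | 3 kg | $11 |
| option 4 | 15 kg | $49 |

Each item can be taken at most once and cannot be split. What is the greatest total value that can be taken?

Check high-value combinations within 18 kg:
- option 1+option 4: weight 2+15=17, value 48+49=97
- option 1+option 2+option 3: weight 2+10+3=15, value 48+4+11=63
- option 3+option 4: weight 3+15=18, value 11+49=60
Best: $97.

$97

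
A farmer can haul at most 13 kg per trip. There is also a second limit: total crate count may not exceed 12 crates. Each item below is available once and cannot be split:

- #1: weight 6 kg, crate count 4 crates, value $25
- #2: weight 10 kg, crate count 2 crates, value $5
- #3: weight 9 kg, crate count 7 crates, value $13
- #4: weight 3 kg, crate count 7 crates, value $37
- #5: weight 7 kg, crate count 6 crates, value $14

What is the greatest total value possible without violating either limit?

Feasible sets respecting both limits:
- #1+#4: weight 9, crate count 11, value 62
- #2+#4: weight 13, crate count 9, value 42
- #1+#5: weight 13, crate count 10, value 39
Best: $62.

$62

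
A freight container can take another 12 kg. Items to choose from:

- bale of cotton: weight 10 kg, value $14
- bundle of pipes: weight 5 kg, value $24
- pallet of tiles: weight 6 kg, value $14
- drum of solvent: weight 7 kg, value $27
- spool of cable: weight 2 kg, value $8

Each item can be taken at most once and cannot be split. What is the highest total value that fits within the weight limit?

$51

Check high-value combinations within 12 kg:
- bundle of pipes+drum of solvent: weight 5+7=12, value 24+27=51
- bundle of pipes+pallet of tiles: weight 5+6=11, value 24+14=38
- drum of solvent+spool of cable: weight 7+2=9, value 27+8=35
Best: $51.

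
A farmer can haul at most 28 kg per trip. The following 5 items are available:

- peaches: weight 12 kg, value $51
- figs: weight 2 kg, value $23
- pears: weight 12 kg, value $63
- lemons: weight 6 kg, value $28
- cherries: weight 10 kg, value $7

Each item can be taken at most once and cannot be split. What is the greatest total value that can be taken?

Check high-value combinations within 28 kg:
- peaches+figs+pears: weight 12+2+12=26, value 51+23+63=137
- figs+pears+lemons: weight 2+12+6=20, value 23+63+28=114
- peaches+pears: weight 12+12=24, value 51+63=114
- peaches+figs+lemons: weight 12+2+6=20, value 51+23+28=102
Best: $137.

$137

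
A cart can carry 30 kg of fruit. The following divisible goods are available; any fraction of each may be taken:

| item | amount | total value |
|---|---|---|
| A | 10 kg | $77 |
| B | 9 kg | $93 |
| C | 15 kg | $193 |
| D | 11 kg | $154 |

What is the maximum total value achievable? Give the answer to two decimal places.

Take in order of value per unit:
- D (154/11 per unit): all 11 → value 154, running total 154.00
- C (193/15 per unit): all 15 → value 193, running total 347.00
- B (93/9 per unit): 4 of 9 → value 4×93/9 = 41.3333, running total 388.33
Total 388.33.

388.33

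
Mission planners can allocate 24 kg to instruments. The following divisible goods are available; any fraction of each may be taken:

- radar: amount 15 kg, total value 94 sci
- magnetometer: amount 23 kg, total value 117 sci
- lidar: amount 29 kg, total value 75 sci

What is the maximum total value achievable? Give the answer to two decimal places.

139.78

Take in order of value per unit:
- radar (94/15 per unit): all 15 → value 94, running total 94.00
- magnetometer (117/23 per unit): 9 of 23 → value 9×117/23 = 45.7826, running total 139.78
Total 139.78.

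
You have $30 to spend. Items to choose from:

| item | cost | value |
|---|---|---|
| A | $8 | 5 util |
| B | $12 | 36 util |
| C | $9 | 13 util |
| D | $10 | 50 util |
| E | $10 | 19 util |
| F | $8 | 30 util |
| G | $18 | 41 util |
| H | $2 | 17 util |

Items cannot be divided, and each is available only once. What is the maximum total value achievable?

116 util

Check high-value combinations within $30:
- B+D+F: cost 12+10+8=30, value 36+50+30=116
- D+E+F+H: cost 10+10+8+2=30, value 50+19+30+17=116
- C+D+F+H: cost 9+10+8+2=29, value 13+50+30+17=110
- D+G+H: cost 10+18+2=30, value 50+41+17=108
- B+D+H: cost 12+10+2=24, value 36+50+17=103
Best: 116 util.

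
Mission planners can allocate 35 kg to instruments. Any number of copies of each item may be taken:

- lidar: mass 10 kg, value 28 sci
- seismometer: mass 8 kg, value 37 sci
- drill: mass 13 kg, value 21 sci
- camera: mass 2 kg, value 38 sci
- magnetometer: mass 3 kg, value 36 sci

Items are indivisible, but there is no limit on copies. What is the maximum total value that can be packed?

646 sci

Best value-per-unit is camera at 38/2, and filling with it alone uses mass 17×2=34. No mix of the others beats 17×38 = 646.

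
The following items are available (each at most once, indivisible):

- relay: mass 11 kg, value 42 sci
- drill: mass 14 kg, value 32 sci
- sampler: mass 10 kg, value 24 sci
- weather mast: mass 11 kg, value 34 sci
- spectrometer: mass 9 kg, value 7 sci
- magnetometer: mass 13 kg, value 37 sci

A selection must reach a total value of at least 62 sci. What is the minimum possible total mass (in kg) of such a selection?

21

Subsets with value ≥ 62, sorted by total mass:
- relay+sampler: mass 21, value 66
- relay+weather mast: mass 22, value 76
- relay+magnetometer: mass 24, value 79
Minimum mass: 21 kg.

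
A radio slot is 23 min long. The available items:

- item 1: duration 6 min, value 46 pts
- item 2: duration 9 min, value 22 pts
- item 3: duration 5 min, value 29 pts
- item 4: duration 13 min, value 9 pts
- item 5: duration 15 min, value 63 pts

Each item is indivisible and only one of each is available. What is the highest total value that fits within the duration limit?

Check high-value combinations within 23 min:
- item 1+item 5: duration 6+15=21, value 46+63=109
- item 1+item 2+item 3: duration 6+9+5=20, value 46+22+29=97
- item 3+item 5: duration 5+15=20, value 29+63=92
- item 1+item 3: duration 6+5=11, value 46+29=75
Best: 109 pts.

109 pts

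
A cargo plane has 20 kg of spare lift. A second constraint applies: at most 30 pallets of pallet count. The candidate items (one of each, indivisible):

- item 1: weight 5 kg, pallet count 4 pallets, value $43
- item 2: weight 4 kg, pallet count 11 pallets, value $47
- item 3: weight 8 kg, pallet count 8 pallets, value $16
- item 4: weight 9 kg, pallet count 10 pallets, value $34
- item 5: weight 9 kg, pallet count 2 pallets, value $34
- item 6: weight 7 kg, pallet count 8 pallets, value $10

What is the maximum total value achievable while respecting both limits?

$124

Feasible sets respecting both limits:
- item 1+item 2+item 4: weight 18, pallet count 25, value 124
- item 1+item 2+item 5: weight 18, pallet count 17, value 124
- item 1+item 2+item 3: weight 17, pallet count 23, value 106
- item 1+item 2+item 6: weight 16, pallet count 23, value 100
Best: $124.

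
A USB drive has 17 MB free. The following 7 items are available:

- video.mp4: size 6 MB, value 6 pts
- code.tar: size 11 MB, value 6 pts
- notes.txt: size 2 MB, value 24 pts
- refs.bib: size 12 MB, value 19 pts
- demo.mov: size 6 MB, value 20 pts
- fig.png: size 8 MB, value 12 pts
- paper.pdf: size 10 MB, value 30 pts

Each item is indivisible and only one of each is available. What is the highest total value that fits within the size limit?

56 pts

Check high-value combinations within 17 MB:
- notes.txt+demo.mov+fig.png: size 2+6+8=16, value 24+20+12=56
- notes.txt+paper.pdf: size 2+10=12, value 24+30=54
- video.mp4+notes.txt+demo.mov: size 6+2+6=14, value 6+24+20=50
- demo.mov+paper.pdf: size 6+10=16, value 20+30=50
Best: 56 pts.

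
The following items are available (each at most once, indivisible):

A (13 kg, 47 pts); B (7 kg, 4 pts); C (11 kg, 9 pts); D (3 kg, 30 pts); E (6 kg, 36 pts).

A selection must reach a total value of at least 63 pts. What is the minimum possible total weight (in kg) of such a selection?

Subsets with value ≥ 63, sorted by total weight:
- D+E: weight 9, value 66
- A+D: weight 16, value 77
- B+D+E: weight 16, value 70
- A+E: weight 19, value 83
Minimum weight: 9 kg.

9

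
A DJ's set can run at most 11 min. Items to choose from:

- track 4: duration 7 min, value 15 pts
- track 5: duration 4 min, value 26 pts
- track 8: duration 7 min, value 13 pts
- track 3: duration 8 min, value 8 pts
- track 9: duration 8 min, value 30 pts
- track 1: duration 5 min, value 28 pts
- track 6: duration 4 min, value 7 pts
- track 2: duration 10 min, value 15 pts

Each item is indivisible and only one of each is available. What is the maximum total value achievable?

Check high-value combinations within 11 min:
- track 5+track 1: duration 4+5=9, value 26+28=54
- track 4+track 5: duration 7+4=11, value 15+26=41
- track 5+track 8: duration 4+7=11, value 26+13=39
- track 1+track 6: duration 5+4=9, value 28+7=35
- track 5+track 6: duration 4+4=8, value 26+7=33
Best: 54 pts.

54 pts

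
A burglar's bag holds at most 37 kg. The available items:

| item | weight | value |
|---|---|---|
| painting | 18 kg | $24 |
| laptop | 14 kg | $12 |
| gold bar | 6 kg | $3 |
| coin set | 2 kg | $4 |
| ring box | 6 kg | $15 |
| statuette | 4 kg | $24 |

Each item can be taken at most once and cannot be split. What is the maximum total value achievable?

Check high-value combinations within 37 kg:
- painting+gold bar+coin set+ring box+statuette: weight 18+6+2+6+4=36, value 24+3+4+15+24=70
- painting+coin set+ring box+statuette: weight 18+2+6+4=30, value 24+4+15+24=67
- painting+gold bar+ring box+statuette: weight 18+6+6+4=34, value 24+3+15+24=66
Best: $70.

$70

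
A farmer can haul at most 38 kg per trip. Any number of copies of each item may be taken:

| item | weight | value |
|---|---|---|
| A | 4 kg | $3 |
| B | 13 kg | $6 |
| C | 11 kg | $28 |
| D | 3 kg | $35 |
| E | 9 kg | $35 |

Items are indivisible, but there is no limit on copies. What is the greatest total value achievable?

$420

Best value-per-unit is D at 35/3, and filling with it alone uses weight 12×3=36. No mix of the others beats 12×35 = 420.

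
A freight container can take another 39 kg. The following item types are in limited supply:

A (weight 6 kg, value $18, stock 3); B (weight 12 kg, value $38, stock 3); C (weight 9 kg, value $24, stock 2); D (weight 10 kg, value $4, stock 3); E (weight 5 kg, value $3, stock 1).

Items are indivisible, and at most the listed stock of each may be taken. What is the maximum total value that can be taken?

$118

Best selections within weight 39 and stock limits:
- 1×A + 2×B + 1×C: weight 39, value 118
- 3×A + 1×B + 1×C: weight 39, value 116
- 3×B: weight 36, value 114
Best: $118.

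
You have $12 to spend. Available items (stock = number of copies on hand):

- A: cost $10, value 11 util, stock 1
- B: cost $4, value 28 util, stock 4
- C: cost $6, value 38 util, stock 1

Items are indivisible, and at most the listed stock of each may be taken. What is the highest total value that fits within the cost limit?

Best selections within cost 12 and stock limits:
- 3×B: cost 12, value 84
- 1×B + 1×C: cost 10, value 66
Best: 84 util.

84 util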